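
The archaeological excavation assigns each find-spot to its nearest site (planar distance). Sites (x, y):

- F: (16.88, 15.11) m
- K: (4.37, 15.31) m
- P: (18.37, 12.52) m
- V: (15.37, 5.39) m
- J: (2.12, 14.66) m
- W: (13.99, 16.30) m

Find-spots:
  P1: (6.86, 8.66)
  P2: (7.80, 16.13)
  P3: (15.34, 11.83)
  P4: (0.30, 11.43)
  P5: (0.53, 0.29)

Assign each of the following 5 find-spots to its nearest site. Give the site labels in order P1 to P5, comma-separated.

K, K, P, J, J

P1 → K (d²=50.42)
P2 → K (d²=12.44)
P3 → P (d²=9.66)
P4 → J (d²=13.75)
P5 → J (d²=209.03)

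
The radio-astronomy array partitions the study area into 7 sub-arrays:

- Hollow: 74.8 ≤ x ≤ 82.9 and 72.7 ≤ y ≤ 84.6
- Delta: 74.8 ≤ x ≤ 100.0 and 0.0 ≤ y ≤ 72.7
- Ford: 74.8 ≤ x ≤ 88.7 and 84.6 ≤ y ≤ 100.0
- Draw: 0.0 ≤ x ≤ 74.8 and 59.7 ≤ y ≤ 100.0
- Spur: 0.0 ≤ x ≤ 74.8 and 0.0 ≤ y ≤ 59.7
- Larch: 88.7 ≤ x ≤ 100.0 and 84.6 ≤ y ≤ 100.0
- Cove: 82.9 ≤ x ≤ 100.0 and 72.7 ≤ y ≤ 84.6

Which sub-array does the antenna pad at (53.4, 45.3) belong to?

Spur

The point has x = 53.4 and y = 45.3.
Only Spur satisfies 0.0 ≤ x ≤ 74.8 and 0.0 ≤ y ≤ 59.7.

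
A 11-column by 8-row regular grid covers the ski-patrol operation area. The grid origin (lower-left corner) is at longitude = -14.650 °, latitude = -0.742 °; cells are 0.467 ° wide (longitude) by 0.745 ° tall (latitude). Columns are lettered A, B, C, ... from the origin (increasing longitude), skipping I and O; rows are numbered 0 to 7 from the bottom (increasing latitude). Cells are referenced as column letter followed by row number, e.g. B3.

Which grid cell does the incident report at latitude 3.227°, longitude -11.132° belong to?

Column index: ⌊(-11.132 − -14.650) / 0.467⌋ = ⌊7.533⌋ = 7 → column H
Row offset from origin: ⌊(3.227 − -0.742) / 0.745⌋ = ⌊5.328⌋ = 5 → row 5

H5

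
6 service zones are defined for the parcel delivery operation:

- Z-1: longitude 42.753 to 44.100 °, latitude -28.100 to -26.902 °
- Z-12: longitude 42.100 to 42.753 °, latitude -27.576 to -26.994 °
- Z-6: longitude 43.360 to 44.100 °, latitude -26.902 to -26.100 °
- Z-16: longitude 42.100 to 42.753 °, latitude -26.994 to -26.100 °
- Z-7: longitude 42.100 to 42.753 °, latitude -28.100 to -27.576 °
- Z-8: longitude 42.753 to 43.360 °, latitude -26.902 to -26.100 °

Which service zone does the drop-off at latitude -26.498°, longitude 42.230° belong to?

The point has longitude = 42.230 and latitude = -26.498.
Only Z-16 satisfies 42.100 ≤ longitude ≤ 42.753 and -26.994 ≤ latitude ≤ -26.100.

Z-16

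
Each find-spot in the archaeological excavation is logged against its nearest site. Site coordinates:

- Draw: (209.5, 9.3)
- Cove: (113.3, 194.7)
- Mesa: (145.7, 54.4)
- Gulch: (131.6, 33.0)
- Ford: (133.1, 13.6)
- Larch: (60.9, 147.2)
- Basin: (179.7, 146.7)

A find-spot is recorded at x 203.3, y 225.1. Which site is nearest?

Basin

Squared distances to each site:
Draw: 46608.080; Cove: 9024.160; Mesa: 32456.250; Gulch: 42043.300; Ford: 49660.290; Larch: 26346.170; Basin: 6703.520.
Minimum at Basin.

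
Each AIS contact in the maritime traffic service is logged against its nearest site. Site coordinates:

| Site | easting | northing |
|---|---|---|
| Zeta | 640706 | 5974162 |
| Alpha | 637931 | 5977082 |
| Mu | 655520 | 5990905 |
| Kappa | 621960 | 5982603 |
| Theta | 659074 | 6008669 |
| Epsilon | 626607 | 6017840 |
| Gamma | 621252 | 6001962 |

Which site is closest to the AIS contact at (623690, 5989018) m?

Squared distances to each site:
Zeta: 510244992.000; Alpha: 345274177.000; Mu: 1016709669.000; Kappa: 44145125.000; Theta: 1638189257.000; Epsilon: 839216573.000; Gamma: 173490980.000.
Minimum at Kappa.

Kappa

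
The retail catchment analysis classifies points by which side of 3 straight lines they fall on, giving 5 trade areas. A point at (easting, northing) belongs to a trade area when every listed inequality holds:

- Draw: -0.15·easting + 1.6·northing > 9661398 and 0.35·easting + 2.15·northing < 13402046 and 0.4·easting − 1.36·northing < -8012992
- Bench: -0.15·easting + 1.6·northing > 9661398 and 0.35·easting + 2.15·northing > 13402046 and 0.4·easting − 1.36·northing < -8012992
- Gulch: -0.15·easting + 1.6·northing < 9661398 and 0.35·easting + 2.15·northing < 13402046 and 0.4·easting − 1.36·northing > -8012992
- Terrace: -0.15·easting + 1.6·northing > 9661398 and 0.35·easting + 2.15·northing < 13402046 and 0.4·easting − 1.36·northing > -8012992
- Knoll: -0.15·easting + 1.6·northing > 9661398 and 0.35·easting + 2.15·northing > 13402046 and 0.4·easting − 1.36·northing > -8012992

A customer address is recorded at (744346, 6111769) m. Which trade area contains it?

-0.15·744346 + 1.6·6111769 = 9667178.500, which is > 9661398
0.35·744346 + 2.15·6111769 = 13400824.450, which is < 13402046
0.4·744346 − 1.36·6111769 = -8014267.440, which is < -8012992
This sign pattern matches Draw.

Draw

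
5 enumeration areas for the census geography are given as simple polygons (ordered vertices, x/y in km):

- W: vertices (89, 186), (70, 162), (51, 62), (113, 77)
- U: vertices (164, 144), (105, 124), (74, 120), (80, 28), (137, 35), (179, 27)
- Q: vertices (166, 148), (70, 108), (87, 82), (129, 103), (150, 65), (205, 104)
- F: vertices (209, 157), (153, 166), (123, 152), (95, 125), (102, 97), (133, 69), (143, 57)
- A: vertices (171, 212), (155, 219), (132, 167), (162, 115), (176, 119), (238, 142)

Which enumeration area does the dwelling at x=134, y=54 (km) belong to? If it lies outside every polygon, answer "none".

Cast a ray rightward from (134, 54). For each polygon, the edges (by vertex number in listed order) whose endpoints lie on opposite sides of y = 54, where each meets that height, and whether that is right or left of the point:
W: no edge straddles that height → 0 crossings.
U: 3–4 at x≈78.3 (left), 6–1 at x≈175.5 (right) → 1 crossing.
Q: no edge straddles that height → 0 crossings.
F: no edge straddles that height → 0 crossings.
A: no edge straddles that height → 0 crossings.
Only U has an odd count, so the point is inside U.

U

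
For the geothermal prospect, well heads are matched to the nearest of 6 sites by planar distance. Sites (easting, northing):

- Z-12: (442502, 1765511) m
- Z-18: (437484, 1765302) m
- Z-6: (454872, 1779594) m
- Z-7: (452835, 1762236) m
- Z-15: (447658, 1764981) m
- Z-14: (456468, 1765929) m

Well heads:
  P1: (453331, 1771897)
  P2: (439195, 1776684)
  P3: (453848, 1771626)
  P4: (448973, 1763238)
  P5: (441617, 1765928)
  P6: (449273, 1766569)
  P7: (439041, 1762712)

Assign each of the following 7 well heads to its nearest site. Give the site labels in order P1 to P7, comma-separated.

Z-14, Z-18, Z-14, Z-15, Z-12, Z-15, Z-18

P1 → Z-14 (d²=45457793.00)
P2 → Z-18 (d²=132477445.00)
P3 → Z-14 (d²=39320209.00)
P4 → Z-15 (d²=4767274.00)
P5 → Z-12 (d²=957114.00)
P6 → Z-15 (d²=5129969.00)
P7 → Z-18 (d²=9132349.00)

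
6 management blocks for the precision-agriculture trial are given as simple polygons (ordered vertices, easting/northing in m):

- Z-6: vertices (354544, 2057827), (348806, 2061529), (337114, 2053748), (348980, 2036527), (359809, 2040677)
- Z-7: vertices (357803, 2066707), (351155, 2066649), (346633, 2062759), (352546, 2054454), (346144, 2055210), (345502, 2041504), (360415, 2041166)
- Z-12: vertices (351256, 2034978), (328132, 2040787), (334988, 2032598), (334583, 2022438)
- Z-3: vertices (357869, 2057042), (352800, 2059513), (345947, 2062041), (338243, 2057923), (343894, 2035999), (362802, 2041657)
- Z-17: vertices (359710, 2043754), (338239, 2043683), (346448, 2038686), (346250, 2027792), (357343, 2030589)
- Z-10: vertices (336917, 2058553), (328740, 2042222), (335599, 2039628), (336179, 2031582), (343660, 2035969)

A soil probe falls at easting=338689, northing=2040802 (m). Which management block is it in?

Z-10

Cast a ray rightward from (338689, 2040802). For each polygon, the edges (by vertex number in listed order) whose endpoints lie on opposite sides of northing = 2040802, where each meets that height, and whether that is right or left of the point:
Z-6: 3–4 at easting≈346034.3 (right), 5–1 at easting≈359770.6 (right) → 2 crossings.
Z-7: no edge straddles that height → 0 crossings.
Z-12: no edge straddles that height → 0 crossings.
Z-3: 4–5 at easting≈342656.0 (right), 5–6 at easting≈359944.7 (right) → 2 crossings.
Z-17: 2–3 at easting≈342971.9 (right), 5–1 at easting≈359179.2 (right) → 2 crossings.
Z-10: 2–3 at easting≈332494.7 (left), 5–1 at easting≈342217.0 (right) → 1 crossing.
Only Z-10 has an odd count, so the point is inside Z-10.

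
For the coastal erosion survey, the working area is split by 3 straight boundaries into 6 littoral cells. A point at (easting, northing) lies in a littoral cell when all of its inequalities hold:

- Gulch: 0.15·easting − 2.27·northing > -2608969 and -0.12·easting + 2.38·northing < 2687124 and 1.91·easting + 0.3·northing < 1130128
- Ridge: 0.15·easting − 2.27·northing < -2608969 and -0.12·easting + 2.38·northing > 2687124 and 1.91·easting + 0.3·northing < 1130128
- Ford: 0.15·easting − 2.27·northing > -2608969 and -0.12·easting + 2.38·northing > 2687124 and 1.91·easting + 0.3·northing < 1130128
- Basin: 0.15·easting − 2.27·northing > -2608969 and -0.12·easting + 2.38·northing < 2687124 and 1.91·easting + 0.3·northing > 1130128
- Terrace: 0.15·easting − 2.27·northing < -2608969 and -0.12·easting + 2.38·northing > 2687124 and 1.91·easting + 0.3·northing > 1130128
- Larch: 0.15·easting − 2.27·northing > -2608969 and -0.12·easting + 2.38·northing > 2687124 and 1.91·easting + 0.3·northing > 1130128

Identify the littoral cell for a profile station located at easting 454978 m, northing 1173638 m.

0.15·454978 − 2.27·1173638 = -2595911.560, which is > -2608969
-0.12·454978 + 2.38·1173638 = 2738661.080, which is > 2687124
1.91·454978 + 0.3·1173638 = 1221099.380, which is > 1130128
This sign pattern matches Larch.

Larch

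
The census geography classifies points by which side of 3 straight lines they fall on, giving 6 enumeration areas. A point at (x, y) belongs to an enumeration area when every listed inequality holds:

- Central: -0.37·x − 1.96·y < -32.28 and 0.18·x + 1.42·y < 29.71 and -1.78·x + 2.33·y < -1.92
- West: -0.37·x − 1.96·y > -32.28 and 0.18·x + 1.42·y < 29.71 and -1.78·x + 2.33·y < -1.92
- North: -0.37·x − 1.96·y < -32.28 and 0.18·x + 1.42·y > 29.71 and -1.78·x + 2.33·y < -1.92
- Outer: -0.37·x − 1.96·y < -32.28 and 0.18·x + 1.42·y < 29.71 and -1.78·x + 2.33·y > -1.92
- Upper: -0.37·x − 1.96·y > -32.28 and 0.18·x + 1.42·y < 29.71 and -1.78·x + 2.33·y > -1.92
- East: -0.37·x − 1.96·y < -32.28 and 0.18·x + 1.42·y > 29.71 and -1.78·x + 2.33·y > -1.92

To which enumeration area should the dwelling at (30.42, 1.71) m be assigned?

West

-0.37·30.42 − 1.96·1.71 = -14.607, which is > -32.28
0.18·30.42 + 1.42·1.71 = 7.904, which is < 29.71
-1.78·30.42 + 2.33·1.71 = -50.163, which is < -1.92
This sign pattern matches West.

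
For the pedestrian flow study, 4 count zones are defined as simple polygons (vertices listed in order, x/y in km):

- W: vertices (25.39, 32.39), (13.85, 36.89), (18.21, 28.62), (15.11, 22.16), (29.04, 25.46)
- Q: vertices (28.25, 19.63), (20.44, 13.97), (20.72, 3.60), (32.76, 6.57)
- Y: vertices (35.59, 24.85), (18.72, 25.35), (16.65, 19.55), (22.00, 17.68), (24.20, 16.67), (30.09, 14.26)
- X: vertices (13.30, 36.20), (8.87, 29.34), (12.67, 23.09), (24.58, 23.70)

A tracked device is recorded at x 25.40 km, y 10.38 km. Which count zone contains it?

Cast a ray rightward from (25.40, 10.38). For each polygon, the edges (by vertex number in listed order) whose endpoints lie on opposite sides of y = 10.38, where each meets that height, and whether that is right or left of the point:
W: no edge straddles that height → 0 crossings.
Q: 2–3 at x≈20.537 (left), 4–1 at x≈31.444 (right) → 1 crossing.
Y: no edge straddles that height → 0 crossings.
X: no edge straddles that height → 0 crossings.
Only Q has an odd count, so the point is inside Q.

Q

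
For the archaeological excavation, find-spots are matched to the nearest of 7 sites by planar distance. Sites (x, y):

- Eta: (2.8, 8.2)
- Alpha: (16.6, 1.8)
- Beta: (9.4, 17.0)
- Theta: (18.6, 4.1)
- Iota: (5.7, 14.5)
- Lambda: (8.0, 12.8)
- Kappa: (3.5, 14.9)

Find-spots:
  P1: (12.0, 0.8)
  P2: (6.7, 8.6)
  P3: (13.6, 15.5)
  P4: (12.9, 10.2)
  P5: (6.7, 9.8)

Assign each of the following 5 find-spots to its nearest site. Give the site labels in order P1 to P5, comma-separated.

P1 → Alpha (d²=22.16)
P2 → Eta (d²=15.37)
P3 → Beta (d²=19.89)
P4 → Lambda (d²=30.77)
P5 → Lambda (d²=10.69)

Alpha, Eta, Beta, Lambda, Lambda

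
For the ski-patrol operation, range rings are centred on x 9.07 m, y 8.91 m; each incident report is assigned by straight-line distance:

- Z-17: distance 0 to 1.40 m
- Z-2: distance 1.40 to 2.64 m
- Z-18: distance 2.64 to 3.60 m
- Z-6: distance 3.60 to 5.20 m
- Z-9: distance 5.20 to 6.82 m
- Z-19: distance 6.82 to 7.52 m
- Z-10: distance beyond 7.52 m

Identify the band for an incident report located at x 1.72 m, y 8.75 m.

Distance = √((1.72−9.07)² + (8.75−8.91)²) = √(54.023 + 0.026) = 7.352 m.
6.82 ≤ 7.352 < 7.52 → Z-19.

Z-19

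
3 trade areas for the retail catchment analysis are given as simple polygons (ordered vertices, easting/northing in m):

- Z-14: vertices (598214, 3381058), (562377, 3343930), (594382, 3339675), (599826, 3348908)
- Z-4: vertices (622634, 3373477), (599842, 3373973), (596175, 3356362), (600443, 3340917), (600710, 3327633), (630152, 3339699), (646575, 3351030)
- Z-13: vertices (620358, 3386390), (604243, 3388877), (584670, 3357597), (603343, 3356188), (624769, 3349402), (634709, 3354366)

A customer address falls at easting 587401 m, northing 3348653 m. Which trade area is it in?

Z-14

Cast a ray rightward from (587401, 3348653). For each polygon, the edges (by vertex number in listed order) whose endpoints lie on opposite sides of northing = 3348653, where each meets that height, and whether that is right or left of the point:
Z-14: 1–2 at easting≈566935.8 (left), 3–4 at easting≈599675.6 (right) → 1 crossing.
Z-4: 3–4 at easting≈598305.3 (right), 6–7 at easting≈643129.8 (right) → 2 crossings.
Z-13: no edge straddles that height → 0 crossings.
Only Z-14 has an odd count, so the point is inside Z-14.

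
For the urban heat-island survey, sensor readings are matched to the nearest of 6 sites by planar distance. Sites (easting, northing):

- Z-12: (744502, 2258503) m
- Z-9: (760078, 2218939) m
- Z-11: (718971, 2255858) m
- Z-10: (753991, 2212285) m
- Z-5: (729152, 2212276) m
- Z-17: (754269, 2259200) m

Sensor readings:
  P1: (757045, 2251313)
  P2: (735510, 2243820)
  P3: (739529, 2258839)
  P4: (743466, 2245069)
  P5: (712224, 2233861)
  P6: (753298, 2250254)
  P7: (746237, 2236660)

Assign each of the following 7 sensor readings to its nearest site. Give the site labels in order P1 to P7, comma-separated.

Z-17, Z-12, Z-12, Z-12, Z-11, Z-17, Z-12

P1 → Z-17 (d²=69910945.00)
P2 → Z-12 (d²=296446553.00)
P3 → Z-12 (d²=24843625.00)
P4 → Z-12 (d²=181545652.00)
P5 → Z-11 (d²=529390018.00)
P6 → Z-17 (d²=80973757.00)
P7 → Z-12 (d²=480126874.00)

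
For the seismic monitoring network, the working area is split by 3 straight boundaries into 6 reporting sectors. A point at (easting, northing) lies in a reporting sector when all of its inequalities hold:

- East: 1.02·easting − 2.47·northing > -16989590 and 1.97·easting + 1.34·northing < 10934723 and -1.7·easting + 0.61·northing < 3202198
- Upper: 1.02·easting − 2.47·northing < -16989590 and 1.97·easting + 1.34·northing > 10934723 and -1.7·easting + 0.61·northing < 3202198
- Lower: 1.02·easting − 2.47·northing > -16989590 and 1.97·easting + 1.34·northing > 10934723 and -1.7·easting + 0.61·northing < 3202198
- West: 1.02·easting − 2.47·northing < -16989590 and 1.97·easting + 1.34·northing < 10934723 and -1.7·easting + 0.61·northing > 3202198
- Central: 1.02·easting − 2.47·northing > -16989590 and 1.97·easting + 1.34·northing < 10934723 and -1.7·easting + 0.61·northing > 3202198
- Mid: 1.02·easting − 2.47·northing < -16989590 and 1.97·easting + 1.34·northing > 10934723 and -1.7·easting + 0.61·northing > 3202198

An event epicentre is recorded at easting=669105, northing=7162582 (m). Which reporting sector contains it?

1.02·669105 − 2.47·7162582 = -17009090.440, which is < -16989590
1.97·669105 + 1.34·7162582 = 10915996.730, which is < 10934723
-1.7·669105 + 0.61·7162582 = 3231696.520, which is > 3202198
This sign pattern matches West.

West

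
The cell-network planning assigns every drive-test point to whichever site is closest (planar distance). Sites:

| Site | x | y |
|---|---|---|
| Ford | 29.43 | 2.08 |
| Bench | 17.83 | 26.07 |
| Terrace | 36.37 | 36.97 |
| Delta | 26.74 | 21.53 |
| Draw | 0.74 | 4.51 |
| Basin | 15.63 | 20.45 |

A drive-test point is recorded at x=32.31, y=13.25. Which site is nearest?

Squared distances to each site:
Ford: 133.063; Bench: 374.023; Terrace: 579.122; Delta: 99.583; Draw: 1073.053; Basin: 330.062.
Minimum at Delta.

Delta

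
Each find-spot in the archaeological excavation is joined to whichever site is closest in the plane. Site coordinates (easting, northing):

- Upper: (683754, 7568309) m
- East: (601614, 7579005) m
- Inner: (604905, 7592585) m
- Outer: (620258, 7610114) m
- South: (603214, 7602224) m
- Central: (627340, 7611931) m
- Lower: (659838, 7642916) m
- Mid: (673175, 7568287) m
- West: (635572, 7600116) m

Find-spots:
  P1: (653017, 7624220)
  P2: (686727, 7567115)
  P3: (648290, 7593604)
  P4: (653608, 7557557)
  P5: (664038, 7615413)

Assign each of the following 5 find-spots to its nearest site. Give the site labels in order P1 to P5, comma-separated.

P1 → Lower (d²=396066457.00)
P2 → Upper (d²=10264365.00)
P3 → West (d²=204153668.00)
P4 → Mid (d²=498000389.00)
P5 → Lower (d²=774055009.00)

Lower, Upper, West, Mid, Lower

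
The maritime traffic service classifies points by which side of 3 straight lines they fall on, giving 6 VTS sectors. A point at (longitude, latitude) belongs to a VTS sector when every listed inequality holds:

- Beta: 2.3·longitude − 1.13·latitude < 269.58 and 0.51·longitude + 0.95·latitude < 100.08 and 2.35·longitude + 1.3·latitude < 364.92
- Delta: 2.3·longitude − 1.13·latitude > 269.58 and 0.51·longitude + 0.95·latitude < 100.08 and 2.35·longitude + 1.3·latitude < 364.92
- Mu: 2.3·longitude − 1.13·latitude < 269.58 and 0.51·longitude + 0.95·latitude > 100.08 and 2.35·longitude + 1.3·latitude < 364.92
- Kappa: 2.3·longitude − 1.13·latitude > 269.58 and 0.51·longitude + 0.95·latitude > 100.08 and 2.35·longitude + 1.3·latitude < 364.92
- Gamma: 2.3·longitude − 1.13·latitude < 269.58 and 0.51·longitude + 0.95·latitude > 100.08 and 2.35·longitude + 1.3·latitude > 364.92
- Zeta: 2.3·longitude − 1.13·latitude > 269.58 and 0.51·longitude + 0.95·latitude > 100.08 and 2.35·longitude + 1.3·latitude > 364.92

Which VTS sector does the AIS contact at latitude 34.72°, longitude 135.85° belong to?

2.3·135.85 − 1.13·34.72 = 273.221, which is > 269.58
0.51·135.85 + 0.95·34.72 = 102.267, which is > 100.08
2.35·135.85 + 1.3·34.72 = 364.384, which is < 364.92
This sign pattern matches Kappa.

Kappa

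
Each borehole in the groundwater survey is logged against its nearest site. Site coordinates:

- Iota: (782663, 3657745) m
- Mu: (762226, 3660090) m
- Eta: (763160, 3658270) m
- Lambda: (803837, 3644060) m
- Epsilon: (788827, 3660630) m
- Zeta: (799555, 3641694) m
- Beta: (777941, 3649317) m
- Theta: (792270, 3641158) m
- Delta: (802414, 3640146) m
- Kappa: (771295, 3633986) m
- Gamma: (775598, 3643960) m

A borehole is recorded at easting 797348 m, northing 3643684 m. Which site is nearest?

Squared distances to each site:
Iota: 413360946.000; Mu: 1502711720.000; Eta: 1381570740.000; Lambda: 42248497.000; Epsilon: 359774357.000; Zeta: 8830949.000; Beta: 408362338.000; Theta: 32166760.000; Delta: 38181800.000; Kappa: 772810013.000; Gamma: 473138676.000.
Minimum at Zeta.

Zeta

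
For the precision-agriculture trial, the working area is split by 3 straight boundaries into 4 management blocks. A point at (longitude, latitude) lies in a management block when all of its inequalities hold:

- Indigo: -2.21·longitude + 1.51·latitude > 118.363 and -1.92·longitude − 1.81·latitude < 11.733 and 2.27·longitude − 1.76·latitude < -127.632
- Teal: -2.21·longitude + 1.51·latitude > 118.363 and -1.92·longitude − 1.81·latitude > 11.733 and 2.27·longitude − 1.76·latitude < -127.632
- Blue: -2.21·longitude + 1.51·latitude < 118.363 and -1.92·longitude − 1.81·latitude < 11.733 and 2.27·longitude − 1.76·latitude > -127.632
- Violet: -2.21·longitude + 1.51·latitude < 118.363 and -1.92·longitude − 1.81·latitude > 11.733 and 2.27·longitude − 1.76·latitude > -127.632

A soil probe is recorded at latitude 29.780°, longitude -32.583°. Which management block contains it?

-2.21·-32.583 + 1.51·29.780 = 116.976, which is < 118.363
-1.92·-32.583 − 1.81·29.780 = 8.658, which is < 11.733
2.27·-32.583 − 1.76·29.780 = -126.376, which is > -127.632
This sign pattern matches Blue.

Blue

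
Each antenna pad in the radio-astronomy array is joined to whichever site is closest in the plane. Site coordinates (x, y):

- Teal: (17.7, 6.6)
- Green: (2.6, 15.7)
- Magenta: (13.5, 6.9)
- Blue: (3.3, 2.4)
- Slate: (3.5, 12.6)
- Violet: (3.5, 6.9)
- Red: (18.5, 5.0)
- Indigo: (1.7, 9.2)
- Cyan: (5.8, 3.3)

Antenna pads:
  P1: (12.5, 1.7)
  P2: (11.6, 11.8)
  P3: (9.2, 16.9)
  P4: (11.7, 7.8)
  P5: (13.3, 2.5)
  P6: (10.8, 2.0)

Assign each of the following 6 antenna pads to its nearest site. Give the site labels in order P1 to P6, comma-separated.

Magenta, Magenta, Green, Magenta, Magenta, Cyan

P1 → Magenta (d²=28.04)
P2 → Magenta (d²=27.62)
P3 → Green (d²=45.00)
P4 → Magenta (d²=4.05)
P5 → Magenta (d²=19.40)
P6 → Cyan (d²=26.69)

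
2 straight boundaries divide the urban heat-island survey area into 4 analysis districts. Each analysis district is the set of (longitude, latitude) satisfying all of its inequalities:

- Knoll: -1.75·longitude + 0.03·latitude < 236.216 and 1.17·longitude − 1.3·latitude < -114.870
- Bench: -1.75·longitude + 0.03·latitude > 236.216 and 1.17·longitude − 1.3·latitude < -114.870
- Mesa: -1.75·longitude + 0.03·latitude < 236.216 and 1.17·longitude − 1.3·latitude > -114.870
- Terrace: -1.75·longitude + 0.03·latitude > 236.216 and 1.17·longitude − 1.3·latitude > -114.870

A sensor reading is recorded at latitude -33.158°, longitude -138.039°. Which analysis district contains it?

Bench

-1.75·-138.039 + 0.03·-33.158 = 240.574, which is > 236.216
1.17·-138.039 − 1.3·-33.158 = -118.400, which is < -114.870
This sign pattern matches Bench.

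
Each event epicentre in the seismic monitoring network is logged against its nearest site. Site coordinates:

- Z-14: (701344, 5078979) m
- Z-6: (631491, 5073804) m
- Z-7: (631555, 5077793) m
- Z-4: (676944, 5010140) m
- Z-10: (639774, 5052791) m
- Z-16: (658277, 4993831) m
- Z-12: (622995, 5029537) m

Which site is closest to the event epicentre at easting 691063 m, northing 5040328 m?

Squared distances to each site:
Z-14: 1599598762.000; Z-6: 4669465760.000; Z-7: 4944828289.000; Z-4: 1110661505.000; Z-10: 2785887890.000; Z-16: 3236892805.000; Z-12: 4749698305.000.
Minimum at Z-4.

Z-4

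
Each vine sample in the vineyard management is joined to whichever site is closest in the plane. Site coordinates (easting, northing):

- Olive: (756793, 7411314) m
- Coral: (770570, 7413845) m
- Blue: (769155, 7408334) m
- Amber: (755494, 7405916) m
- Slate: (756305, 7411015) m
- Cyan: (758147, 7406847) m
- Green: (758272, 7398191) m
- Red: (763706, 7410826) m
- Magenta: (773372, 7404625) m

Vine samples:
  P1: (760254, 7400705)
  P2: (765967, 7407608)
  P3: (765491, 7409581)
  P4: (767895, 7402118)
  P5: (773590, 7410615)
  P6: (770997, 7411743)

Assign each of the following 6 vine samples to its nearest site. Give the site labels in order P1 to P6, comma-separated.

P1 → Green (d²=10248520.00)
P2 → Blue (d²=10690420.00)
P3 → Red (d²=4736250.00)
P4 → Magenta (d²=36282578.00)
P5 → Coral (d²=19553300.00)
P6 → Coral (d²=4600733.00)

Green, Blue, Red, Magenta, Coral, Coral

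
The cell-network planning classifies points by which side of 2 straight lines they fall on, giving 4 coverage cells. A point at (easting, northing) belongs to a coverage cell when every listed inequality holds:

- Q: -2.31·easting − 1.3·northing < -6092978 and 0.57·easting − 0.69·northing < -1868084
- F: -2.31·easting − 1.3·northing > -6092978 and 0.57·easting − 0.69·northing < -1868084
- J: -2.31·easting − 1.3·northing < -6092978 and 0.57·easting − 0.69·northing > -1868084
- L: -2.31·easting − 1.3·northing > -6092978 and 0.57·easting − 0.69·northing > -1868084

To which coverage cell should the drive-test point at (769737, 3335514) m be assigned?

-2.31·769737 − 1.3·3335514 = -6114260.670, which is < -6092978
0.57·769737 − 0.69·3335514 = -1862754.570, which is > -1868084
This sign pattern matches J.

J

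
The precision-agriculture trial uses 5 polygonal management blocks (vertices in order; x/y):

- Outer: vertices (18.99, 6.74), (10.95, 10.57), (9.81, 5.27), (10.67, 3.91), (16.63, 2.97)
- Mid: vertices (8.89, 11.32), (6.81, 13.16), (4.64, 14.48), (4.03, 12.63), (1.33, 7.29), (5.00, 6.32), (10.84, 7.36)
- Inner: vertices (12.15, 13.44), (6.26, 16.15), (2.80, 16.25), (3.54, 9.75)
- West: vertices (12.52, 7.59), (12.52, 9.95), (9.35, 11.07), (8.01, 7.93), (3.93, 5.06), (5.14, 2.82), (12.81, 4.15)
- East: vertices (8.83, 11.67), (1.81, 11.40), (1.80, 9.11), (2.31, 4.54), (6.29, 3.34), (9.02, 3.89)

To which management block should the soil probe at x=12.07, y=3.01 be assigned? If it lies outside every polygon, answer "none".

Cast a ray rightward from (12.07, 3.01). For each polygon, the edges (by vertex number in listed order) whose endpoints lie on opposite sides of y = 3.01, where each meets that height, and whether that is right or left of the point:
Outer: 4–5 at x≈16.376 (right), 5–1 at x≈16.655 (right) → 2 crossings.
Mid: no edge straddles that height → 0 crossings.
Inner: no edge straddles that height → 0 crossings.
West: 5–6 at x≈5.037 (left), 6–7 at x≈6.236 (left) → 0 crossings.
East: no edge straddles that height → 0 crossings.
All counts are even, so the point lies outside every listed polygon.

none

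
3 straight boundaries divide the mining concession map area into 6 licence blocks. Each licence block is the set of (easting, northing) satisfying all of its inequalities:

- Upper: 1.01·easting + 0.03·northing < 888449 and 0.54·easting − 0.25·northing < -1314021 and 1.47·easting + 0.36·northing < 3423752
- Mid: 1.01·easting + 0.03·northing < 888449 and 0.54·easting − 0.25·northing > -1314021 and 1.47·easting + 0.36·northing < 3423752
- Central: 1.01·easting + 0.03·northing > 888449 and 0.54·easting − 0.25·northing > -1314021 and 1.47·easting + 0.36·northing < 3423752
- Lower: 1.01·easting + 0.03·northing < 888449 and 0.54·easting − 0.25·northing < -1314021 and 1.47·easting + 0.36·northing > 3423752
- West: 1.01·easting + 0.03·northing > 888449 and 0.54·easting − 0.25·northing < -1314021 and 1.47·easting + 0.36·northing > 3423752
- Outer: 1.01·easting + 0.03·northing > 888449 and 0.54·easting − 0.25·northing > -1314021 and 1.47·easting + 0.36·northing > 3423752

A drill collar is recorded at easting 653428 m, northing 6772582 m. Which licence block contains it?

Upper

1.01·653428 + 0.03·6772582 = 863139.740, which is < 888449
0.54·653428 − 0.25·6772582 = -1340294.380, which is < -1314021
1.47·653428 + 0.36·6772582 = 3398668.680, which is < 3423752
This sign pattern matches Upper.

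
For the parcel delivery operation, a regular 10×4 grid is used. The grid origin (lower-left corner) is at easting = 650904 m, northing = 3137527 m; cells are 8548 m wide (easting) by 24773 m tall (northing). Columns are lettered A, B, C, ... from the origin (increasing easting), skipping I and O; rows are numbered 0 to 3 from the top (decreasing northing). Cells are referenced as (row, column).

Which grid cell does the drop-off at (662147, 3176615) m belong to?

Column index: ⌊(662147 − 650904) / 8548⌋ = ⌊1.315⌋ = 1 → column B
Row offset from origin: ⌊(3176615 − 3137527) / 24773⌋ = ⌊1.578⌋ = 1 → row 2 (counted from top)

(2, B)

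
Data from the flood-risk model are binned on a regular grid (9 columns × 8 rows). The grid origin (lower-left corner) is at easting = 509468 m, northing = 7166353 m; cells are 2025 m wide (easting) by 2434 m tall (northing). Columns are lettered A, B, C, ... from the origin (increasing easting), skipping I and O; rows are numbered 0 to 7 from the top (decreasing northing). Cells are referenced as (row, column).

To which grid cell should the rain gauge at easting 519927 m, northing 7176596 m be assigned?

Column index: ⌊(519927 − 509468) / 2025⌋ = ⌊5.165⌋ = 5 → column F
Row offset from origin: ⌊(7176596 − 7166353) / 2434⌋ = ⌊4.208⌋ = 4 → row 3 (counted from top)

(3, F)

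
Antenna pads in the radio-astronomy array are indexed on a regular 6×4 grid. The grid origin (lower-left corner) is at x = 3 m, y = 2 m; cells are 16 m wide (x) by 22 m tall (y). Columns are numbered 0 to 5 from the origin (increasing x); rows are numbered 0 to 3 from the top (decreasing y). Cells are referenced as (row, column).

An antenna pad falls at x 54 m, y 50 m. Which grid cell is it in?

Column index: ⌊(54 − 3) / 16⌋ = ⌊3.188⌋ = 3
Row offset from origin: ⌊(50 − 2) / 22⌋ = ⌊2.182⌋ = 2 → row 1 (counted from top)

(1, 3)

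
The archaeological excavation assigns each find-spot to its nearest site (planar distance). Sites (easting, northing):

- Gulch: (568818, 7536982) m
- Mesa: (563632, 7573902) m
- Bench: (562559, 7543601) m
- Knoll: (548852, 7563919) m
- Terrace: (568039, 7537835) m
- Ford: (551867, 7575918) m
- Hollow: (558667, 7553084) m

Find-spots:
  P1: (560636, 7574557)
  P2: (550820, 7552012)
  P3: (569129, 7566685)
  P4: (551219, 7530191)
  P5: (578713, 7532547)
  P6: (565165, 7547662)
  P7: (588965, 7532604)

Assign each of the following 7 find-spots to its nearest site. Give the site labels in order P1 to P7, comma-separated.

P1 → Mesa (d²=9405041.00)
P2 → Hollow (d²=62724593.00)
P3 → Mesa (d²=82302098.00)
P4 → Bench (d²=308423700.00)
P5 → Gulch (d²=117580250.00)
P6 → Bench (d²=23282957.00)
P7 → Gulch (d²=425068493.00)

Mesa, Hollow, Mesa, Bench, Gulch, Bench, Gulch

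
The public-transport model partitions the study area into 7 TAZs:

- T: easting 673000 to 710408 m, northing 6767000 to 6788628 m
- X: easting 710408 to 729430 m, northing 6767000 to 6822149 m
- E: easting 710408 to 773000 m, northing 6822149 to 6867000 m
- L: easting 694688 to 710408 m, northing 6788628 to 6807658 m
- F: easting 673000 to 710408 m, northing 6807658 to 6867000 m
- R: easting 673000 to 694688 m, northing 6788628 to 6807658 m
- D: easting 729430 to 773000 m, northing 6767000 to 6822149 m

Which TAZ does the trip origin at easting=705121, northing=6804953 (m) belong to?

The point has easting = 705121 and northing = 6804953.
Only L satisfies 694688 ≤ easting ≤ 710408 and 6788628 ≤ northing ≤ 6807658.

L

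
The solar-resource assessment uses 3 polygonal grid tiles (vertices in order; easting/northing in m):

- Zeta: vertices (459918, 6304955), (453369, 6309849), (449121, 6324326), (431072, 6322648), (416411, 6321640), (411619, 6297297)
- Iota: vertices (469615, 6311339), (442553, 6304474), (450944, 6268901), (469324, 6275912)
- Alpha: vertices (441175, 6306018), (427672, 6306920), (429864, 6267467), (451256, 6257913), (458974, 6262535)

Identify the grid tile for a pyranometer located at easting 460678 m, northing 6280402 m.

Iota

Cast a ray rightward from (460678, 6280402). For each polygon, the edges (by vertex number in listed order) whose endpoints lie on opposite sides of northing = 6280402, where each meets that height, and whether that is right or left of the point:
Zeta: no edge straddles that height → 0 crossings.
Iota: 2–3 at easting≈448231.1 (left), 4–1 at easting≈469360.9 (right) → 1 crossing.
Alpha: 2–3 at easting≈429145.3 (left), 5–1 at easting≈451660.5 (left) → 0 crossings.
Only Iota has an odd count, so the point is inside Iota.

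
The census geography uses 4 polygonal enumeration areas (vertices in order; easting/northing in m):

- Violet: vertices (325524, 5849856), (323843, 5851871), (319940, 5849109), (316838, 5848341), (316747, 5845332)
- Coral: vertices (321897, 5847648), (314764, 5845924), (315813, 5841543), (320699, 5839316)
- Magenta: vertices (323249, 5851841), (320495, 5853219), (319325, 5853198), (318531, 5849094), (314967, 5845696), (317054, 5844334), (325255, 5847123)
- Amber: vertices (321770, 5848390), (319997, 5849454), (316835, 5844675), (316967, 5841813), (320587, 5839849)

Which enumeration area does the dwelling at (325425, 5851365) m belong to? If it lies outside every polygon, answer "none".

Cast a ray rightward from (325425, 5851365). For each polygon, the edges (by vertex number in listed order) whose endpoints lie on opposite sides of northing = 5851365, where each meets that height, and whether that is right or left of the point:
Violet: 1–2 at easting≈324265.1 (left), 2–3 at easting≈323128.0 (left) → 0 crossings.
Coral: no edge straddles that height → 0 crossings.
Magenta: 3–4 at easting≈318970.4 (left), 7–1 at easting≈323451.4 (left) → 0 crossings.
Amber: no edge straddles that height → 0 crossings.
All counts are even, so the point lies outside every listed polygon.

none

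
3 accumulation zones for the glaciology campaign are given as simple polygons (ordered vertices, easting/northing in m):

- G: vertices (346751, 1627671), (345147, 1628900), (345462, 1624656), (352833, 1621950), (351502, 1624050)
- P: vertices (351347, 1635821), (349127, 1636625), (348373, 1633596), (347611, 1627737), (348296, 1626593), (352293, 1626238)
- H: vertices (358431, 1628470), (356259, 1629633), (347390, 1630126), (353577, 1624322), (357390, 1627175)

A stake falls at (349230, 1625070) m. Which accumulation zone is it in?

Cast a ray rightward from (349230, 1625070). For each polygon, the edges (by vertex number in listed order) whose endpoints lie on opposite sides of northing = 1625070, where each meets that height, and whether that is right or left of the point:
G: 2–3 at easting≈345431.3 (left), 5–1 at easting≈350163.7 (right) → 1 crossing.
P: no edge straddles that height → 0 crossings.
H: 3–4 at easting≈352779.6 (right), 4–5 at easting≈354576.7 (right) → 2 crossings.
Only G has an odd count, so the point is inside G.

G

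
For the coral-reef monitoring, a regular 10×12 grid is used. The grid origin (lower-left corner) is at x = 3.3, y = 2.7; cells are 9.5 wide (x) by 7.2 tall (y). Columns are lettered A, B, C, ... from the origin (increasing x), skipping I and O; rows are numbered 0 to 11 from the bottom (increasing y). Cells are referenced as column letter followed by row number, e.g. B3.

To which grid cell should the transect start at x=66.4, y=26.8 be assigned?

G3

Column index: ⌊(66.4 − 3.3) / 9.5⌋ = ⌊6.642⌋ = 6 → column G
Row offset from origin: ⌊(26.8 − 2.7) / 7.2⌋ = ⌊3.347⌋ = 3 → row 3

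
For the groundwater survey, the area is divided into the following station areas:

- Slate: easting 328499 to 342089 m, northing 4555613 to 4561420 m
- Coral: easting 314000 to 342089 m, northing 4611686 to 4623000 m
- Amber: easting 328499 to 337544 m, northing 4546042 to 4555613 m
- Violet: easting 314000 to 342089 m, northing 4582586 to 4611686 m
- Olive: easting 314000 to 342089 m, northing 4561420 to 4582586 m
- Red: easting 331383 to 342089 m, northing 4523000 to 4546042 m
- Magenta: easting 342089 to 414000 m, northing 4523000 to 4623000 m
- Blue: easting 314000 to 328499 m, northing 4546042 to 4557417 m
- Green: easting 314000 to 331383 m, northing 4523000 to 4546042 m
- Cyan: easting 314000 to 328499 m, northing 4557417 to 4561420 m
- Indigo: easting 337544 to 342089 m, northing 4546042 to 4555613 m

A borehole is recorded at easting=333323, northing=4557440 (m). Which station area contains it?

Slate

The point has easting = 333323 and northing = 4557440.
Only Slate satisfies 328499 ≤ easting ≤ 342089 and 4555613 ≤ northing ≤ 4561420.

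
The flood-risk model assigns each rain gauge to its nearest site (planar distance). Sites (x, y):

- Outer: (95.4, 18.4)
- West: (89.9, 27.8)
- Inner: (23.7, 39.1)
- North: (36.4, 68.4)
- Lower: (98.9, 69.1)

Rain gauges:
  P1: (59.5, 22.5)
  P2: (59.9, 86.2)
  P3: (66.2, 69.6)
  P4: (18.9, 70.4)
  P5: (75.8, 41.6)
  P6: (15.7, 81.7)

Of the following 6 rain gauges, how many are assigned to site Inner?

P1 → West
P2 → North
P3 → North
P4 → North
P5 → West
P6 → North
0 of the 6 go to Inner.

0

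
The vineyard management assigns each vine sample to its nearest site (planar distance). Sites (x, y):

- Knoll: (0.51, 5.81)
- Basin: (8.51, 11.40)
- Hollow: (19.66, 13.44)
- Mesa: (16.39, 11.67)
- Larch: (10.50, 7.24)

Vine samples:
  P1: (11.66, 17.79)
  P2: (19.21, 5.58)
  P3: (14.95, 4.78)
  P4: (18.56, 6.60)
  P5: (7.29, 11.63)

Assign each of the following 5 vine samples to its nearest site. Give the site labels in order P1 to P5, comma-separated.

P1 → Basin (d²=50.75)
P2 → Mesa (d²=45.04)
P3 → Larch (d²=25.85)
P4 → Mesa (d²=30.41)
P5 → Basin (d²=1.54)

Basin, Mesa, Larch, Mesa, Basin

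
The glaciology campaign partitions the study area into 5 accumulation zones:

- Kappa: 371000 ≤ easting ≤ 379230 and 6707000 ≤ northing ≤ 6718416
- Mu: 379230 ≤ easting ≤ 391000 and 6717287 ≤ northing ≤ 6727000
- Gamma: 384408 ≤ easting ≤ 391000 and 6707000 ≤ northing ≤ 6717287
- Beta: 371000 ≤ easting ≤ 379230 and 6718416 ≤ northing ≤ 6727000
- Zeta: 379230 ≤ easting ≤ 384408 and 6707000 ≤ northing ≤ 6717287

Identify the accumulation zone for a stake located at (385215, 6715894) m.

Gamma

The point has easting = 385215 and northing = 6715894.
Only Gamma satisfies 384408 ≤ easting ≤ 391000 and 6707000 ≤ northing ≤ 6717287.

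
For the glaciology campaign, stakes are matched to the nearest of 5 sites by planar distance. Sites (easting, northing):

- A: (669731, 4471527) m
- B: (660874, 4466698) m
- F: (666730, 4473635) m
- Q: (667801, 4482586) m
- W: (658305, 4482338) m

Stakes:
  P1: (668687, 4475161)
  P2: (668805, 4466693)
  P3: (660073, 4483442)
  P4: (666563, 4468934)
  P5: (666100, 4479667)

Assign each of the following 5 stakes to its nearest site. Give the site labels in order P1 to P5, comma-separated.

F, A, W, A, Q

P1 → F (d²=6158525.00)
P2 → A (d²=24225032.00)
P3 → W (d²=4344640.00)
P4 → A (d²=16759873.00)
P5 → Q (d²=11413962.00)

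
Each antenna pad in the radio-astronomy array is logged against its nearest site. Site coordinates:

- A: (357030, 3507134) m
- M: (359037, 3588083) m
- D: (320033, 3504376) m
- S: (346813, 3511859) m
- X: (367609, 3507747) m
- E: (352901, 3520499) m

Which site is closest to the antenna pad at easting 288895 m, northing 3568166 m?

D

Squared distances to each site:
A: 8367283249.000; M: 5316587053.000; D: 5038739144.000; S: 6524972973.000; X: 9846349357.000; E: 6368910925.000.
Minimum at D.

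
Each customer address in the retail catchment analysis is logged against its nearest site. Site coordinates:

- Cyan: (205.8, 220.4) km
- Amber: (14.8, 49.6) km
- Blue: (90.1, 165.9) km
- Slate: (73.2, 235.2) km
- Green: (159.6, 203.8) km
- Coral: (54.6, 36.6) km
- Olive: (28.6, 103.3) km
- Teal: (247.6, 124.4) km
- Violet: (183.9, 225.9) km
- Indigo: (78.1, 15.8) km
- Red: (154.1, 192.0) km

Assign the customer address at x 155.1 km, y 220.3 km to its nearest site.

Green

Squared distances to each site:
Cyan: 2570.500; Amber: 48822.580; Blue: 7184.360; Slate: 6929.620; Green: 292.500; Coral: 43845.940; Olive: 29691.250; Teal: 17753.060; Violet: 860.800; Indigo: 47749.250; Red: 801.890.
Minimum at Green.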